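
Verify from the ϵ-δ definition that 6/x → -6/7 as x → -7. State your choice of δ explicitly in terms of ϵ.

Suppose ϵ > 0. We seek δ > 0 such that 0 < |x + 7| < δ implies |6/x + 6/7| < ϵ.
|6/x + 6/7| = 6·|-7 − x|/(7·|x|) = 6|x + 7|/(7|x|).
Restrict δ ≤ 7/2. Then |x + 7| < 7/2 gives |x| > 7/2, so 7|x| > 49/2.
Then |6/x + 6/7| < 6|x + 7|/(49/2), which is < ϵ when |x + 7| < (49/12)ϵ.
Take δ = min(7/2, (49/12)ϵ). Then 0 < |x + 7| < δ gives both |x + 7| < 7/2 and |x + 7| < (49/12)ϵ, so |6/x + 6/7| < ϵ.

δ = min(7/2, (49/12)ϵ)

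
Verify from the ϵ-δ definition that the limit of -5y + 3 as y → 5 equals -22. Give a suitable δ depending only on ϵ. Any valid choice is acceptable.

Suppose ϵ > 0. We need δ > 0 so that 0 < |y − 5| < δ implies |(-5y + 3) + 22| < ϵ.
Since (-5y + 3) + 22 = -5(y − 5), we have |(-5y + 3) + 22| = 5|y − 5|.
So 5|y − 5| < ϵ exactly when |y − 5| < ϵ/5.
Choosing δ = ϵ/5 gives |(-5y + 3) + 22| = 5|y − 5| < ϵ whenever |y − 5| < δ.

δ = ϵ/5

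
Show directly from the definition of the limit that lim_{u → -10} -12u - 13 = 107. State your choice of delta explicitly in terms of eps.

Let eps > 0. We need delta > 0 so that 0 < |u + 10| < delta implies |(-12u - 13) − 107| < eps.
|(-12u - 13) − 107| = |-12u - 120| = 12|u + 10|.
So 12|u + 10| < eps exactly when |u + 10| < eps/12.
Take delta = eps/12. If 0 < |u + 10| < delta then |(-12u - 13) − 107| = 12|u + 10| < 12·(eps/12) = eps.

delta = eps/12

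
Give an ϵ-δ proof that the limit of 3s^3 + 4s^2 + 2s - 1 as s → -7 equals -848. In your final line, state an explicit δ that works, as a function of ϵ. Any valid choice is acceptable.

Let ϵ > 0. We want δ > 0 such that 0 < |s + 7| < δ implies |(3s^3 + 4s^2 + 2s - 1) + 848| < ϵ.
(3s^3 + 4s^2 + 2s - 1) + 848 = 3s^3 + 4s^2 + 2s + 847 = (s + 7)(3s^2 - 17s + 121).
So |(3s^3 + 4s^2 + 2s - 1) + 848| = |s + 7|·|3s^2 - 17s + 121|.
Require δ ≤ 1. Then |s + 7| < 1 gives |s| < 8, and by the triangle inequality |3s^2 - 17s + 121| ≤ 3·8^2 + 17·8 + 121 = 449.
Hence |(3s^3 + 4s^2 + 2s - 1) + 848| ≤ 449|s + 7| < ϵ provided |s + 7| < ϵ/449.
Choosing δ = min(1, ϵ/449) ensures both conditions, hence |(3s^3 + 4s^2 + 2s - 1) + 848| < ϵ.

δ = min(1, ϵ/449)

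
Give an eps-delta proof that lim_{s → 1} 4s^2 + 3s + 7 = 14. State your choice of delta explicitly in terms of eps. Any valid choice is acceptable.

Suppose eps > 0. We want delta > 0 such that 0 < |s − 1| < delta implies |(4s^2 + 3s + 7) − 14| < eps.
(4s^2 + 3s + 7) − 14 = 4s^2 + 3s - 7 = (s − 1)(4s + 7).
So |(4s^2 + 3s + 7) − 14| = |s − 1|·|4s + 7|.
Assume first that |s − 1| < 1, so |s| < 2. Then |4s + 7| ≤ 4·2 + 7 = 15.
Hence |(4s^2 + 3s + 7) − 14| ≤ 15|s − 1| < eps provided |s − 1| < eps/15.
Choosing delta = min(1, eps/15) ensures both conditions, hence |(4s^2 + 3s + 7) − 14| < eps.

delta = min(1, eps/15)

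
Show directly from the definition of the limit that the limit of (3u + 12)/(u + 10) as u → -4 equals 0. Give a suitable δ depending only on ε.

δ = min(3, ε)

Let ε > 0 be given. We want δ > 0 with 0 < |u + 4| < δ ⇒ |(3u + 12)/(u + 10) − 0| < ε.
Combining over a common denominator, (3u + 12)/(u + 10) − 0 = [(3u + 12)·6 − 0·(u + 10)] / [6·(u + 10)] = 18(u + 4) / (6(u + 10)).
So |(3u + 12)/(u + 10) − 0| = 18|u + 4| / (6·|u + 10|).
Require δ ≤ 3, so |u + 10| ≥ |6| − |u + 4| > 6 − 3 = 3.
Hence |(3u + 12)/(u + 10) − 0| < 18|u + 4|/(6·3) = |u + 4|, which is < ε once |u + 4| < ε.
Take δ = min(3, ε). Then 0 < |u + 4| < δ forces both bounds, so |(3u + 12)/(u + 10) − 0| < ε.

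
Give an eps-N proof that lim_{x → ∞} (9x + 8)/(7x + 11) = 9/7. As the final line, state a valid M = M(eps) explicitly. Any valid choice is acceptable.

M = (43/49)/eps

Let eps > 0 be given. We seek M > 0 such that x > M implies |(9x + 8)/(7x + 11) − (9/7)| < eps.
(9x + 8)/(7x + 11) − (9/7) = (7(9x + 8) − 9(7x + 11)) / (7(7x + 11)) = -43/(7(7x + 11)).
For x > 0 we have 7x + 11 > 7x, so |(9x + 8)/(7x + 11) − (9/7)| = 43/(7(7x + 11)) < 43/(7·7x) = (43/49)/x.
Thus |(9x + 8)/(7x + 11) − (9/7)| < eps whenever x > (43/49)/eps.
Take M = (43/49)/eps. If x > M then |(9x + 8)/(7x + 11) − (9/7)| < (43/49)/x < eps.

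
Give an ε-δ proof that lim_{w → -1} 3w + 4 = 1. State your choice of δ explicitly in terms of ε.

Let ε > 0 be given. We need δ > 0 so that 0 < |w + 1| < δ implies |(3w + 4) − 1| < ε.
Since (3w + 4) − 1 = 3(w + 1), we have |(3w + 4) − 1| = 3|w + 1|.
So 3|w + 1| < ε exactly when |w + 1| < ε/3.
Take δ = ε/3. If 0 < |w + 1| < δ then |(3w + 4) − 1| = 3|w + 1| < 3·(ε/3) = ε.

δ = ε/3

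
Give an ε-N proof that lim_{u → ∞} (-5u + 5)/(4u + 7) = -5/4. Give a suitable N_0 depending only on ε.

N_0 = (55/16)/ε

Let ε > 0. We seek N_0 > 0 such that u > N_0 implies |(-5u + 5)/(4u + 7) + 5/4| < ε.
(-5u + 5)/(4u + 7) + 5/4 = (4(-5u + 5) − (-5)(4u + 7)) / (4(4u + 7)) = 55/(4(4u + 7)).
For u > 0 we have 4u + 7 > 4u, so |(-5u + 5)/(4u + 7) + 5/4| = 55/(4(4u + 7)) < 55/(4·4u) = (55/16)/u.
Thus |(-5u + 5)/(4u + 7) + 5/4| < ε whenever u > (55/16)/ε.
Take N_0 = (55/16)/ε. If u > N_0 then |(-5u + 5)/(4u + 7) + 5/4| < (55/16)/u < ε.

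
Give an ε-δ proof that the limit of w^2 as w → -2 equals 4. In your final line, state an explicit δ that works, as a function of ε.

Fix ε > 0. We seek δ > 0 with 0 < |w + 2| < δ ⇒ |w^2 − 4| < ε.
Factor: w^2 − 4 = (w + 2)(w - 2), so |w^2 − 4| = |w + 2|·|w - 2|.
Impose δ ≤ 1 so that |w| < 3; then |w - 2| ≤ 5.
Hence |w^2 − 4| ≤ 5|w + 2|, which is < ε once |w + 2| < ε/5.
Take δ = min(1, ε/5). If 0 < |w + 2| < δ then both bounds hold and |w^2 − 4| ≤ 5|w + 2| < 5·(ε/5) = ε.

δ = min(1, ε/5)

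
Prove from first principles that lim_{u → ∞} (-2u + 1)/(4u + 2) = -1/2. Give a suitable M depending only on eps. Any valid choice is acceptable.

Suppose eps > 0. We seek M > 0 such that u > M implies |(-2u + 1)/(4u + 2) + 1/2| < eps.
(-2u + 1)/(4u + 2) + 1/2 = (4(-2u + 1) − (-2)(4u + 2)) / (4(4u + 2)) = 8/(4(4u + 2)).
For u > 0 we have 4u + 2 > 4u, so |(-2u + 1)/(4u + 2) + 1/2| = 8/(4(4u + 2)) < 8/(4·4u) = (1/2)/u.
Thus |(-2u + 1)/(4u + 2) + 1/2| < eps whenever u > (1/2)/eps.
Take M = (1/2)/eps. If u > M then |(-2u + 1)/(4u + 2) + 1/2| < (1/2)/u < eps.

M = (1/2)/eps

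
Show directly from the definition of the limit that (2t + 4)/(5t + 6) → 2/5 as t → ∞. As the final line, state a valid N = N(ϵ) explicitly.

N = (8/25)/ϵ

Fix ϵ > 0. We seek N > 0 such that t > N implies |(2t + 4)/(5t + 6) − (2/5)| < ϵ.
(2t + 4)/(5t + 6) − (2/5) = (5(2t + 4) − 2(5t + 6)) / (5(5t + 6)) = 8/(5(5t + 6)).
For t > 0 we have 5t + 6 > 5t, so |(2t + 4)/(5t + 6) − (2/5)| = 8/(5(5t + 6)) < 8/(5·5t) = (8/25)/t.
Thus |(2t + 4)/(5t + 6) − (2/5)| < ϵ whenever t > (8/25)/ϵ.
Take N = (8/25)/ϵ. If t > N then |(2t + 4)/(5t + 6) − (2/5)| < (8/25)/t < ϵ.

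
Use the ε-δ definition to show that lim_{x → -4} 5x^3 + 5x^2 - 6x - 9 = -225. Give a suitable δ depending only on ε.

Suppose ε > 0. We want δ > 0 such that 0 < |x + 4| < δ implies |(5x^3 + 5x^2 - 6x - 9) + 225| < ε.
(5x^3 + 5x^2 - 6x - 9) + 225 = 5x^3 + 5x^2 - 6x + 216 = (x + 4)(5x^2 - 15x + 54).
So |(5x^3 + 5x^2 - 6x - 9) + 225| = |x + 4|·|5x^2 - 15x + 54|.
Assume first that |x + 4| < 2, so |x| < 6. Then |5x^2 - 15x + 54| ≤ 5·6^2 + 15·6 + 54 = 324.
Hence |(5x^3 + 5x^2 - 6x - 9) + 225| ≤ 324|x + 4| < ε provided |x + 4| < ε/324.
Take δ = min(2, ε/324). Then 0 < |x + 4| < δ gives both |x + 4| < 2 and |x + 4| < ε/324, so |(5x^3 + 5x^2 - 6x - 9) + 225| < ε.

δ = min(2, ε/324)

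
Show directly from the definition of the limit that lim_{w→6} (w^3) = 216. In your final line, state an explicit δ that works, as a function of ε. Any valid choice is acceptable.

Fix ε > 0. We seek δ > 0 with 0 < |w − 6| < δ ⇒ |w^3 − 216| < ε.
Factor: w^3 − 216 = (w − 6)(w^2 + 6w + 36), so |w^3 − 216| = |w − 6|·|w^2 + 6w + 36|.
Impose δ ≤ 2 so that |w| < 8; then |w^2 + 6w + 36| ≤ 148.
Hence |w^3 − 216| ≤ 148|w − 6|, which is < ε once |w − 6| < ε/148.
Take δ = min(2, ε/148). If 0 < |w − 6| < δ then both bounds hold and |w^3 − 216| ≤ 148|w − 6| < 148·(ε/148) = ε.

δ = min(2, ε/148)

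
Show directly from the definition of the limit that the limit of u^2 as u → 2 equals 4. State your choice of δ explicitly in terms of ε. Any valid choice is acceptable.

δ = min(1, ε/5)

Fix ε > 0. We seek δ > 0 with 0 < |u − 2| < δ ⇒ |u^2 − 4| < ε.
Factor: u^2 − 4 = (u − 2)(u + 2), so |u^2 − 4| = |u − 2|·|u + 2|.
Restrict δ ≤ 1. Then |u − 2| < 1 gives |u| < 3, so by the triangle inequality |u + 2| ≤ 3 + 2 = 5.
Hence |u^2 − 4| ≤ 5|u − 2|, which is < ε once |u − 2| < ε/5.
Take δ = min(1, ε/5). If 0 < |u − 2| < δ then both bounds hold and |u^2 − 4| ≤ 5|u − 2| < 5·(ε/5) = ε.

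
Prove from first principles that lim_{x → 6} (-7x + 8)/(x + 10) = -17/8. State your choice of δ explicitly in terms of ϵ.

Fix ϵ > 0. We want δ > 0 with 0 < |x − 6| < δ ⇒ |(-7x + 8)/(x + 10) + 17/8| < ϵ.
Combining over a common denominator, (-7x + 8)/(x + 10) + 17/8 = [(-7x + 8)·16 − (-34)·(x + 10)] / [16·(x + 10)] = -78(x − 6) / (16(x + 10)).
So |(-7x + 8)/(x + 10) + 17/8| = 78|x − 6| / (16·|x + 10|).
Require δ ≤ 8, so |x + 10| ≥ |16| − |x − 6| > 16 − 8 = 8.
Hence |(-7x + 8)/(x + 10) + 17/8| < 78|x − 6|/(16·8) = (39/64)|x − 6|, which is < ϵ once |x − 6| < (64/39)ϵ.
Take δ = min(8, (64/39)ϵ). Then 0 < |x − 6| < δ forces both bounds, so |(-7x + 8)/(x + 10) + 17/8| < ϵ.

δ = min(8, (64/39)ϵ)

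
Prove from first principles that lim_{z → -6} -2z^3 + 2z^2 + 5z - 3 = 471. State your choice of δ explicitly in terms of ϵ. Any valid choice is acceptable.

Suppose ϵ > 0. We want δ > 0 such that 0 < |z + 6| < δ implies |(-2z^3 + 2z^2 + 5z - 3) − 471| < ϵ.
(-2z^3 + 2z^2 + 5z - 3) − 471 = -2z^3 + 2z^2 + 5z - 474 = (z + 6)(-2z^2 + 14z - 79).
So |(-2z^3 + 2z^2 + 5z - 3) − 471| = |z + 6|·|-2z^2 + 14z - 79|.
Assume first that |z + 6| < 2, so |z| < 8. Then |-2z^2 + 14z - 79| ≤ 2·8^2 + 14·8 + 79 = 319.
Hence |(-2z^3 + 2z^2 + 5z - 3) − 471| ≤ 319|z + 6| < ϵ provided |z + 6| < ϵ/319.
Take δ = min(2, ϵ/319). Then 0 < |z + 6| < δ gives both |z + 6| < 2 and |z + 6| < ϵ/319, so |(-2z^3 + 2z^2 + 5z - 3) − 471| < ϵ.

δ = min(2, ϵ/319)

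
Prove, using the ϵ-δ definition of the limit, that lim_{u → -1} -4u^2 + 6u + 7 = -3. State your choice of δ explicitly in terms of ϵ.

Let ϵ > 0 be given. We want δ > 0 such that 0 < |u + 1| < δ implies |(-4u^2 + 6u + 7) + 3| < ϵ.
(-4u^2 + 6u + 7) + 3 = -4u^2 + 6u + 10 = (u + 1)(-4u + 10).
So |(-4u^2 + 6u + 7) + 3| = |u + 1|·|-4u + 10|.
Require δ ≤ 2. Then |u + 1| < 2 gives |u| < 3, and by the triangle inequality |-4u + 10| ≤ 4·3 + 10 = 22.
Hence |(-4u^2 + 6u + 7) + 3| ≤ 22|u + 1| < ϵ provided |u + 1| < ϵ/22.
Choosing δ = min(2, ϵ/22) ensures both conditions, hence |(-4u^2 + 6u + 7) + 3| < ϵ.

δ = min(2, ϵ/22)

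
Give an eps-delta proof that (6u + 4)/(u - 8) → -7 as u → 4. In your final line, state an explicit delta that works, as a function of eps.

delta = min(2, (2/13)eps)

Let eps > 0. We want delta > 0 with 0 < |u − 4| < delta ⇒ |(6u + 4)/(u - 8) + 7| < eps.
Combining over a common denominator, (6u + 4)/(u - 8) + 7 = [(6u + 4)·(-4) − 28·(u - 8)] / [(-4)·(u - 8)] = -52(u − 4) / ((-4)(u - 8)).
So |(6u + 4)/(u - 8) + 7| = 52|u − 4| / (4·|u − 8|).
Restrict delta ≤ 2. Then |u − 4| < 2 gives |u − 8| = |(u − 4) + (-4)| ≥ 4 − 2 = 2.
Hence |(6u + 4)/(u - 8) + 7| < 52|u − 4|/(4·2) = (13/2)|u − 4|, which is < eps once |u − 4| < (2/13)eps.
Take delta = min(2, (2/13)eps). Then 0 < |u − 4| < delta forces both bounds, so |(6u + 4)/(u - 8) + 7| < eps.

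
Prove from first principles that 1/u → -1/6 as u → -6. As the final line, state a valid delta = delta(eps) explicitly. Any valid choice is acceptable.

Let eps > 0. We seek delta > 0 such that 0 < |u + 6| < delta implies |1/u + 1/6| < eps.
|1/u + 1/6| = |-6 − u|/(6·|u|) = |u + 6|/(6|u|).
Require delta ≤ 3 so that |u| > 6 − 3 = 3, hence 6|u| > 18.
Then |1/u + 1/6| < |u + 6|/18, which is < eps when |u + 6| < 18eps.
Take delta = min(3, 18eps). Then 0 < |u + 6| < delta gives both |u + 6| < 3 and |u + 6| < 18eps, so |1/u + 1/6| < eps.

delta = min(3, 18eps)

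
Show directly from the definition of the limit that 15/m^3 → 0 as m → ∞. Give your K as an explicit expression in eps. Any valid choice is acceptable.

K = (15/eps)^{1/3}

Suppose eps > 0. For m ≥ 1, |15/m^3 − 0| = 15/m^3.
15/m^3 < eps ⇔ m^3 > 15/eps ⇔ m > (15/eps)^{1/3}.
Take K = (15/eps)^{1/3}. Then m > K implies 15/m^3 < eps.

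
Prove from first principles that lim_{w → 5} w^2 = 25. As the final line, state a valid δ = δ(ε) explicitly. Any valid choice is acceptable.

δ = min(2, ε/12)

Suppose ε > 0. We seek δ > 0 with 0 < |w − 5| < δ ⇒ |w^2 − 25| < ε.
Factor: w^2 − 25 = (w − 5)(w + 5), so |w^2 − 25| = |w − 5|·|w + 5|.
Restrict δ ≤ 2. Then |w − 5| < 2 gives |w| < 7, so by the triangle inequality |w + 5| ≤ 7 + 5 = 12.
Hence |w^2 − 25| ≤ 12|w − 5|, which is < ε once |w − 5| < ε/12.
Take δ = min(2, ε/12). If 0 < |w − 5| < δ then both bounds hold and |w^2 − 25| ≤ 12|w − 5| < 12·(ε/12) = ε.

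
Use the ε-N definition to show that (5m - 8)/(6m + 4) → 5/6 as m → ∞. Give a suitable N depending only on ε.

Fix ε > 0. For m ≥ 1, |(5m - 8)/(6m + 4) − (5/6)| = |-68|/(6(6m + 4)) = 68/(6(6m + 4)).
Since 6m + 4 ≥ 6m for m ≥ 1, this is ≤ 68/(6·6m) = (17/9)/m.
So |(5m - 8)/(6m + 4) − (5/6)| < ε whenever m > (17/9)/ε.
Take N = (17/9)/ε. If m > N then |(5m - 8)/(6m + 4) − (5/6)| ≤ (17/9)/m < ε.

N = (17/9)/ε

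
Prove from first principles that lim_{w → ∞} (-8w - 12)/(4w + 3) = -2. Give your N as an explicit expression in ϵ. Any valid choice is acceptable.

Fix ϵ > 0. We seek N > 0 such that w > N implies |(-8w - 12)/(4w + 3) + 2| < ϵ.
(-8w - 12)/(4w + 3) + 2 = (4(-8w - 12) − (-8)(4w + 3)) / (4(4w + 3)) = -24/(4(4w + 3)).
For w > 0 we have 4w + 3 > 4w, so |(-8w - 12)/(4w + 3) + 2| = 24/(4(4w + 3)) < 24/(4·4w) = (3/2)/w.
Thus |(-8w - 12)/(4w + 3) + 2| < ϵ whenever w > (3/2)/ϵ.
Take N = (3/2)/ϵ. If w > N then |(-8w - 12)/(4w + 3) + 2| < (3/2)/w < ϵ.

N = (3/2)/ϵ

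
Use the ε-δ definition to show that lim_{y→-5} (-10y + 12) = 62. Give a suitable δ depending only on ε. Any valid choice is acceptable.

Let ε > 0. We need δ > 0 so that 0 < |y + 5| < δ implies |(-10y + 12) − 62| < ε.
Since (-10y + 12) − 62 = -10(y + 5), we have |(-10y + 12) − 62| = 10|y + 5|.
So 10|y + 5| < ε exactly when |y + 5| < ε/10.
Take δ = ε/10. If 0 < |y + 5| < δ then |(-10y + 12) − 62| = 10|y + 5| < 10·(ε/10) = ε.

δ = ε/10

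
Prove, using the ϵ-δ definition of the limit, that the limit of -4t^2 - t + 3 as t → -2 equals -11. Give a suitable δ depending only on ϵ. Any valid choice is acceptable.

δ = min(2, ϵ/23)

Let ϵ > 0. We want δ > 0 such that 0 < |t + 2| < δ implies |(-4t^2 - t + 3) + 11| < ϵ.
(-4t^2 - t + 3) + 11 = -4t^2 - t + 14 = (t + 2)(-4t + 7).
So |(-4t^2 - t + 3) + 11| = |t + 2|·|-4t + 7|.
Require δ ≤ 2. Then |t + 2| < 2 gives |t| < 4, and by the triangle inequality |-4t + 7| ≤ 4·4 + 7 = 23.
Hence |(-4t^2 - t + 3) + 11| ≤ 23|t + 2| < ϵ provided |t + 2| < ϵ/23.
Choosing δ = min(2, ϵ/23) ensures both conditions, hence |(-4t^2 - t + 3) + 11| < ϵ.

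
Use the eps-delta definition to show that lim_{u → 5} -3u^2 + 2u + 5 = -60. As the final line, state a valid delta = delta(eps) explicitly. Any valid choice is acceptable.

Fix eps > 0. We want delta > 0 such that 0 < |u − 5| < delta implies |(-3u^2 + 2u + 5) + 60| < eps.
(-3u^2 + 2u + 5) + 60 = -3u^2 + 2u + 65 = (u − 5)(-3u - 13).
So |(-3u^2 + 2u + 5) + 60| = |u − 5|·|-3u - 13|.
Assume first that |u − 5| < 1, so |u| < 6. Then |-3u - 13| ≤ 3·6 + 13 = 31.
Hence |(-3u^2 + 2u + 5) + 60| ≤ 31|u − 5| < eps provided |u − 5| < eps/31.
Choosing delta = min(1, eps/31) ensures both conditions, hence |(-3u^2 + 2u + 5) + 60| < eps.

delta = min(1, eps/31)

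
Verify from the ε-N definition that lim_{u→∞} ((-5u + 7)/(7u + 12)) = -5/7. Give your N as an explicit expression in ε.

N = (109/49)/ε

Fix ε > 0. We seek N > 0 such that u > N implies |(-5u + 7)/(7u + 12) + 5/7| < ε.
(-5u + 7)/(7u + 12) + 5/7 = (7(-5u + 7) − (-5)(7u + 12)) / (7(7u + 12)) = 109/(7(7u + 12)).
For u > 0 we have 7u + 12 > 7u, so |(-5u + 7)/(7u + 12) + 5/7| = 109/(7(7u + 12)) < 109/(7·7u) = (109/49)/u.
Thus |(-5u + 7)/(7u + 12) + 5/7| < ε whenever u > (109/49)/ε.
Take N = (109/49)/ε. If u > N then |(-5u + 7)/(7u + 12) + 5/7| < (109/49)/u < ε.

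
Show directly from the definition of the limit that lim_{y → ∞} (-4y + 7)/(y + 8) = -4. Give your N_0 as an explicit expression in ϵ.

N_0 = 39/ϵ

Let ϵ > 0. We seek N_0 > 0 such that y > N_0 implies |(-4y + 7)/(y + 8) + 4| < ϵ.
(-4y + 7)/(y + 8) + 4 = ((-4y + 7) − (-4)(y + 8)) / ((y + 8)) = 39/((y + 8)).
For y > 0 we have y + 8 > y, so |(-4y + 7)/(y + 8) + 4| = 39/((y + 8)) < 39/(y) = 39/y.
Thus |(-4y + 7)/(y + 8) + 4| < ϵ whenever y > 39/ϵ.
Take N_0 = 39/ϵ. If y > N_0 then |(-4y + 7)/(y + 8) + 4| < 39/y < ϵ.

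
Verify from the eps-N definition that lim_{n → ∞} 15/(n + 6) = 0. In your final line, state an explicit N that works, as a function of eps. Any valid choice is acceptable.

N = 15/eps

Let eps > 0 be given. For n ≥ 1, |15/(n + 6) − 0| = 15/(n + 6) ≤ 15/n.
We need 15/n < eps, i.e. n > 15/eps.
Take N = 15/eps. If n > N then |15/(n + 6)| ≤ 15/n < eps.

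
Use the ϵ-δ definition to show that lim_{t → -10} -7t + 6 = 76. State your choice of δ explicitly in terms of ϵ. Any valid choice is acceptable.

δ = ϵ/7

Fix ϵ > 0. We need δ > 0 so that 0 < |t + 10| < δ implies |(-7t + 6) − 76| < ϵ.
|(-7t + 6) − 76| = |-7t - 70| = 7|t + 10|.
So 7|t + 10| < ϵ exactly when |t + 10| < ϵ/7.
Choosing δ = ϵ/7 gives |(-7t + 6) − 76| = 7|t + 10| < ϵ whenever |t + 10| < δ.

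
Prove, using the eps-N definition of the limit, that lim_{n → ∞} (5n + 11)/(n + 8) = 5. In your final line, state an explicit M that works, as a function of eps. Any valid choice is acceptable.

M = 29/eps

Let eps > 0. For n ≥ 1, |(5n + 11)/(n + 8) − 5| = |-29|/((n + 8)) = 29/((n + 8)).
Since n + 8 ≥ n for n ≥ 1, this is ≤ 29/(n) = 29/n.
So |(5n + 11)/(n + 8) − 5| < eps whenever n > 29/eps.
Take M = 29/eps. If n > M then |(5n + 11)/(n + 8) − 5| ≤ 29/n < eps.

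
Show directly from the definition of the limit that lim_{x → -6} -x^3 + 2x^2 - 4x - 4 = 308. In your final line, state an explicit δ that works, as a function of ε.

Fix ε > 0. We want δ > 0 such that 0 < |x + 6| < δ implies |(-x^3 + 2x^2 - 4x - 4) − 308| < ε.
(-x^3 + 2x^2 - 4x - 4) − 308 = -x^3 + 2x^2 - 4x - 312 = (x + 6)(-x^2 + 8x - 52).
So |(-x^3 + 2x^2 - 4x - 4) − 308| = |x + 6|·|-x^2 + 8x - 52|.
Assume first that |x + 6| < 1, so |x| < 7. Then |-x^2 + 8x - 52| ≤ 7^2 + 8·7 + 52 = 157.
Hence |(-x^3 + 2x^2 - 4x - 4) − 308| ≤ 157|x + 6| < ε provided |x + 6| < ε/157.
Choosing δ = min(1, ε/157) ensures both conditions, hence |(-x^3 + 2x^2 - 4x - 4) − 308| < ε.

δ = min(1, ε/157)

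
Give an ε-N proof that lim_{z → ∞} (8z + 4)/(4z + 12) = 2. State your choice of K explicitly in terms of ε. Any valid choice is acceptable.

Let ε > 0. We seek K > 0 such that z > K implies |(8z + 4)/(4z + 12) − 2| < ε.
(8z + 4)/(4z + 12) − 2 = (4(8z + 4) − 8(4z + 12)) / (4(4z + 12)) = -80/(4(4z + 12)).
For z > 0 we have 4z + 12 > 4z, so |(8z + 4)/(4z + 12) − 2| = 80/(4(4z + 12)) < 80/(4·4z) = 5/z.
Thus |(8z + 4)/(4z + 12) − 2| < ε whenever z > 5/ε.
Take K = 5/ε. If z > K then |(8z + 4)/(4z + 12) − 2| < 5/z < ε.

K = 5/ε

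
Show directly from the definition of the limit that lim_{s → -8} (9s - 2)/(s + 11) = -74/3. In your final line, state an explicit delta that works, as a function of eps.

delta = min(3/2, (9/202)eps)

Let eps > 0 be given. We want delta > 0 with 0 < |s + 8| < delta ⇒ |(9s - 2)/(s + 11) + 74/3| < eps.
Combining over a common denominator, (9s - 2)/(s + 11) + 74/3 = [(9s - 2)·3 − (-74)·(s + 11)] / [3·(s + 11)] = 101(s + 8) / (3(s + 11)).
So |(9s - 2)/(s + 11) + 74/3| = 101|s + 8| / (3·|s + 11|).
Restrict delta ≤ 3/2. Then |s + 8| < 3/2 gives |s + 11| = |(s + 8) + 3| ≥ 3 − 3/2 = 3/2.
Hence |(9s - 2)/(s + 11) + 74/3| < 101|s + 8|/(3·(3/2)) = (202/9)|s + 8|, which is < eps once |s + 8| < (9/202)eps.
Take delta = min(3/2, (9/202)eps). Then 0 < |s + 8| < delta forces both bounds, so |(9s - 2)/(s + 11) + 74/3| < eps.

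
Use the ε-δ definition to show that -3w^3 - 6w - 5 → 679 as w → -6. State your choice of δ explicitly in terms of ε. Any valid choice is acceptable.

Let ε > 0. We want δ > 0 such that 0 < |w + 6| < δ implies |(-3w^3 - 6w - 5) − 679| < ε.
(-3w^3 - 6w - 5) − 679 = -3w^3 - 6w - 684 = (w + 6)(-3w^2 + 18w - 114).
So |(-3w^3 - 6w - 5) − 679| = |w + 6|·|-3w^2 + 18w - 114|.
Assume first that |w + 6| < 1, so |w| < 7. Then |-3w^2 + 18w - 114| ≤ 3·7^2 + 18·7 + 114 = 387.
Hence |(-3w^3 - 6w - 5) − 679| ≤ 387|w + 6| < ε provided |w + 6| < ε/387.
Choosing δ = min(1, ε/387) ensures both conditions, hence |(-3w^3 - 6w - 5) − 679| < ε.

δ = min(1, ε/387)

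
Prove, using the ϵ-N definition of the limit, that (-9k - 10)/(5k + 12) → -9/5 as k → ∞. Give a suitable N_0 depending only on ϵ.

Fix ϵ > 0. For k ≥ 1, |(-9k - 10)/(5k + 12) + 9/5| = |58|/(5(5k + 12)) = 58/(5(5k + 12)).
Since 5k + 12 ≥ 5k for k ≥ 1, this is ≤ 58/(5·5k) = (58/25)/k.
So |(-9k - 10)/(5k + 12) + 9/5| < ϵ whenever k > (58/25)/ϵ.
Take N_0 = (58/25)/ϵ. If k > N_0 then |(-9k - 10)/(5k + 12) + 9/5| ≤ (58/25)/k < ϵ.

N_0 = (58/25)/ϵ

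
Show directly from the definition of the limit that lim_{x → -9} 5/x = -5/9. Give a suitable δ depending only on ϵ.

Let ϵ > 0. We seek δ > 0 such that 0 < |x + 9| < δ implies |5/x + 5/9| < ϵ.
|5/x + 5/9| = 5·|-9 − x|/(9·|x|) = 5|x + 9|/(9|x|).
Require δ ≤ 9/2 so that |x| > 9 − 9/2 = 9/2, hence 9|x| > 81/2.
Then |5/x + 5/9| < 5|x + 9|/(81/2), which is < ϵ when |x + 9| < (81/10)ϵ.
Take δ = min(9/2, (81/10)ϵ). Then 0 < |x + 9| < δ gives both |x + 9| < 9/2 and |x + 9| < (81/10)ϵ, so |5/x + 5/9| < ϵ.

δ = min(9/2, (81/10)ϵ)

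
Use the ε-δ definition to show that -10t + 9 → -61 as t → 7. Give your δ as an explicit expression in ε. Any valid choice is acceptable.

δ = ε/10

Let ε > 0 be given. We need δ > 0 so that 0 < |t − 7| < δ implies |(-10t + 9) + 61| < ε.
Since (-10t + 9) + 61 = -10(t − 7), we have |(-10t + 9) + 61| = 10|t − 7|.
Thus it suffices that |t − 7| < ε/10.
Choosing δ = ε/10 gives |(-10t + 9) + 61| = 10|t − 7| < ε whenever |t − 7| < δ.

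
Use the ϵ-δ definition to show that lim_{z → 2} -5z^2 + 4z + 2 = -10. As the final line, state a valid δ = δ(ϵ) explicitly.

Let ϵ > 0. We want δ > 0 such that 0 < |z − 2| < δ implies |(-5z^2 + 4z + 2) + 10| < ϵ.
(-5z^2 + 4z + 2) + 10 = -5z^2 + 4z + 12 = (z − 2)(-5z - 6).
So |(-5z^2 + 4z + 2) + 10| = |z − 2|·|-5z - 6|.
Require δ ≤ 2. Then |z − 2| < 2 gives |z| < 4, and by the triangle inequality |-5z - 6| ≤ 5·4 + 6 = 26.
Hence |(-5z^2 + 4z + 2) + 10| ≤ 26|z − 2| < ϵ provided |z − 2| < ϵ/26.
Take δ = min(2, ϵ/26). Then 0 < |z − 2| < δ gives both |z − 2| < 2 and |z − 2| < ϵ/26, so |(-5z^2 + 4z + 2) + 10| < ϵ.

δ = min(2, ϵ/26)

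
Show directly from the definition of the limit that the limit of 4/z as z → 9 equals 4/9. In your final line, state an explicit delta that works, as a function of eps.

Fix eps > 0. We seek delta > 0 such that 0 < |z − 9| < delta implies |4/z − (4/9)| < eps.
|4/z − (4/9)| = 4·|9 − z|/(9·|z|) = 4|z − 9|/(9|z|).
Restrict delta ≤ 9/2. Then |z − 9| < 9/2 gives |z| > 9/2, so 9|z| > 81/2.
Then |4/z − (4/9)| < 4|z − 9|/(81/2), which is < eps when |z − 9| < (81/8)eps.
Take delta = min(9/2, (81/8)eps). Then 0 < |z − 9| < delta gives both |z − 9| < 9/2 and |z − 9| < (81/8)eps, so |4/z − (4/9)| < eps.

delta = min(9/2, (81/8)eps)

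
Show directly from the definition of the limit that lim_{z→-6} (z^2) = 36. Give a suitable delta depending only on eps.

Suppose eps > 0. We seek delta > 0 with 0 < |z + 6| < delta ⇒ |z^2 − 36| < eps.
Factor: z^2 − 36 = (z + 6)(z - 6), so |z^2 − 36| = |z + 6|·|z - 6|.
Impose delta ≤ 1 so that |z| < 7; then |z - 6| ≤ 13.
Hence |z^2 − 36| ≤ 13|z + 6|, which is < eps once |z + 6| < eps/13.
Take delta = min(1, eps/13). If 0 < |z + 6| < delta then both bounds hold and |z^2 − 36| ≤ 13|z + 6| < 13·(eps/13) = eps.

delta = min(1, eps/13)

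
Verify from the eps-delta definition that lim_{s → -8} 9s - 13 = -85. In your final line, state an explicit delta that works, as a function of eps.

delta = eps/9

Suppose eps > 0. We need delta > 0 so that 0 < |s + 8| < delta implies |(9s - 13) + 85| < eps.
Since (9s - 13) + 85 = 9(s + 8), we have |(9s - 13) + 85| = 9|s + 8|.
Thus it suffices that |s + 8| < eps/9.
Choosing delta = eps/9 gives |(9s - 13) + 85| = 9|s + 8| < eps whenever |s + 8| < delta.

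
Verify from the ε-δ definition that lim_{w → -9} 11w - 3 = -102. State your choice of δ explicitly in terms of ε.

Suppose ε > 0. We need δ > 0 so that 0 < |w + 9| < δ implies |(11w - 3) + 102| < ε.
|(11w - 3) + 102| = |11w + 99| = 11|w + 9|.
So 11|w + 9| < ε exactly when |w + 9| < ε/11.
Choosing δ = ε/11 gives |(11w - 3) + 102| = 11|w + 9| < ε whenever |w + 9| < δ.

δ = ε/11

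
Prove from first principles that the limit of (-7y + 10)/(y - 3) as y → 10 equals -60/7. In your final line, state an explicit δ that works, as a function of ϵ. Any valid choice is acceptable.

Let ϵ > 0 be given. We want δ > 0 with 0 < |y − 10| < δ ⇒ |(-7y + 10)/(y - 3) + 60/7| < ϵ.
Combining over a common denominator, (-7y + 10)/(y - 3) + 60/7 = [(-7y + 10)·7 − (-60)·(y - 3)] / [7·(y - 3)] = 11(y − 10) / (7(y - 3)).
So |(-7y + 10)/(y - 3) + 60/7| = 11|y − 10| / (7·|y − 3|).
Require δ ≤ 7/2, so |y − 3| ≥ |7| − |y − 10| > 7 − 7/2 = 7/2.
Hence |(-7y + 10)/(y - 3) + 60/7| < 11|y − 10|/(7·(7/2)) = (22/49)|y − 10|, which is < ϵ once |y − 10| < (49/22)ϵ.
Take δ = min(7/2, (49/22)ϵ). Then 0 < |y − 10| < δ forces both bounds, so |(-7y + 10)/(y - 3) + 60/7| < ϵ.

δ = min(7/2, (49/22)ϵ)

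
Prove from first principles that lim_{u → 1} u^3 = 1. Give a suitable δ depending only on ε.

δ = min(2, ε/13)

Fix ε > 0. We seek δ > 0 with 0 < |u − 1| < δ ⇒ |u^3 − 1| < ε.
Factor: u^3 − 1 = (u − 1)(u^2 + u + 1), so |u^3 − 1| = |u − 1|·|u^2 + u + 1|.
Restrict δ ≤ 2. Then |u − 1| < 2 gives |u| < 3, so by the triangle inequality |u^2 + u + 1| ≤ 3^2 + 3 + 1 = 13.
Hence |u^3 − 1| ≤ 13|u − 1|, which is < ε once |u − 1| < ε/13.
Take δ = min(2, ε/13). If 0 < |u − 1| < δ then both bounds hold and |u^3 − 1| ≤ 13|u − 1| < 13·(ε/13) = ε.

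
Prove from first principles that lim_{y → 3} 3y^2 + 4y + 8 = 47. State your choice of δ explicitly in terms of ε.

δ = min(1, ε/25)

Let ε > 0 be given. We want δ > 0 such that 0 < |y − 3| < δ implies |(3y^2 + 4y + 8) − 47| < ε.
(3y^2 + 4y + 8) − 47 = 3y^2 + 4y - 39 = (y − 3)(3y + 13).
So |(3y^2 + 4y + 8) − 47| = |y − 3|·|3y + 13|.
Require δ ≤ 1. Then |y − 3| < 1 gives |y| < 4, and by the triangle inequality |3y + 13| ≤ 3·4 + 13 = 25.
Hence |(3y^2 + 4y + 8) − 47| ≤ 25|y − 3| < ε provided |y − 3| < ε/25.
Choosing δ = min(1, ε/25) ensures both conditions, hence |(3y^2 + 4y + 8) − 47| < ε.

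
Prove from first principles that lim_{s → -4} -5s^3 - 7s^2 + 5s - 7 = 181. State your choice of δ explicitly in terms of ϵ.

δ = min(1, ϵ/237)

Let ϵ > 0. We want δ > 0 such that 0 < |s + 4| < δ implies |(-5s^3 - 7s^2 + 5s - 7) − 181| < ϵ.
(-5s^3 - 7s^2 + 5s - 7) − 181 = -5s^3 - 7s^2 + 5s - 188 = (s + 4)(-5s^2 + 13s - 47).
So |(-5s^3 - 7s^2 + 5s - 7) − 181| = |s + 4|·|-5s^2 + 13s - 47|.
Assume first that |s + 4| < 1, so |s| < 5. Then |-5s^2 + 13s - 47| ≤ 5·5^2 + 13·5 + 47 = 237.
Hence |(-5s^3 - 7s^2 + 5s - 7) − 181| ≤ 237|s + 4| < ϵ provided |s + 4| < ϵ/237.
Choosing δ = min(1, ϵ/237) ensures both conditions, hence |(-5s^3 - 7s^2 + 5s - 7) − 181| < ϵ.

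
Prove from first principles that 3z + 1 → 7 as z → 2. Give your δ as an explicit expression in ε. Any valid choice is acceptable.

δ = ε/3

Fix ε > 0. We need δ > 0 so that 0 < |z − 2| < δ implies |(3z + 1) − 7| < ε.
Since (3z + 1) − 7 = 3(z − 2), we have |(3z + 1) − 7| = 3|z − 2|.
Thus it suffices that |z − 2| < ε/3.
Choosing δ = ε/3 gives |(3z + 1) − 7| = 3|z − 2| < ε whenever |z − 2| < δ.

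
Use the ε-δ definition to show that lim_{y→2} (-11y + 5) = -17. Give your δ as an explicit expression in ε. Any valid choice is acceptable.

Suppose ε > 0. We need δ > 0 so that 0 < |y − 2| < δ implies |(-11y + 5) + 17| < ε.
Since (-11y + 5) + 17 = -11(y − 2), we have |(-11y + 5) + 17| = 11|y − 2|.
So 11|y − 2| < ε exactly when |y − 2| < ε/11.
Choosing δ = ε/11 gives |(-11y + 5) + 17| = 11|y − 2| < ε whenever |y − 2| < δ.

δ = ε/11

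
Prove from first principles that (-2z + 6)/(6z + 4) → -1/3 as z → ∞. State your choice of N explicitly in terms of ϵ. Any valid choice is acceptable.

Fix ϵ > 0. We seek N > 0 such that z > N implies |(-2z + 6)/(6z + 4) + 1/3| < ϵ.
(-2z + 6)/(6z + 4) + 1/3 = (6(-2z + 6) − (-2)(6z + 4)) / (6(6z + 4)) = 44/(6(6z + 4)).
For z > 0 we have 6z + 4 > 6z, so |(-2z + 6)/(6z + 4) + 1/3| = 44/(6(6z + 4)) < 44/(6·6z) = (11/9)/z.
Thus |(-2z + 6)/(6z + 4) + 1/3| < ϵ whenever z > (11/9)/ϵ.
Take N = (11/9)/ϵ. If z > N then |(-2z + 6)/(6z + 4) + 1/3| < (11/9)/z < ϵ.

N = (11/9)/ϵ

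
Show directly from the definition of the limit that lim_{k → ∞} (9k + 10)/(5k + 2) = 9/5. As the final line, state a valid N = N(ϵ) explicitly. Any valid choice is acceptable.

Fix ϵ > 0. For k ≥ 1, |(9k + 10)/(5k + 2) − (9/5)| = |32|/(5(5k + 2)) = 32/(5(5k + 2)).
Since 5k + 2 ≥ 5k for k ≥ 1, this is ≤ 32/(5·5k) = (32/25)/k.
So |(9k + 10)/(5k + 2) − (9/5)| < ϵ whenever k > (32/25)/ϵ.
Take N = (32/25)/ϵ. If k > N then |(9k + 10)/(5k + 2) − (9/5)| ≤ (32/25)/k < ϵ.

N = (32/25)/ϵ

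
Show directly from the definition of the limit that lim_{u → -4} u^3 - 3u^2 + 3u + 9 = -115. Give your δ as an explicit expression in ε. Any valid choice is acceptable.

Let ε > 0. We want δ > 0 such that 0 < |u + 4| < δ implies |(u^3 - 3u^2 + 3u + 9) + 115| < ε.
(u^3 - 3u^2 + 3u + 9) + 115 = u^3 - 3u^2 + 3u + 124 = (u + 4)(u^2 - 7u + 31).
So |(u^3 - 3u^2 + 3u + 9) + 115| = |u + 4|·|u^2 - 7u + 31|.
Require δ ≤ 2. Then |u + 4| < 2 gives |u| < 6, and by the triangle inequality |u^2 - 7u + 31| ≤ 6^2 + 7·6 + 31 = 109.
Hence |(u^3 - 3u^2 + 3u + 9) + 115| ≤ 109|u + 4| < ε provided |u + 4| < ε/109.
Choosing δ = min(2, ε/109) ensures both conditions, hence |(u^3 - 3u^2 + 3u + 9) + 115| < ε.

δ = min(2, ε/109)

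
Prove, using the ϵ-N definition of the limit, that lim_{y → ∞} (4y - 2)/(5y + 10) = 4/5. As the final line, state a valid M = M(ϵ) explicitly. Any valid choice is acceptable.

Let ϵ > 0 be given. We seek M > 0 such that y > M implies |(4y - 2)/(5y + 10) − (4/5)| < ϵ.
(4y - 2)/(5y + 10) − (4/5) = (5(4y - 2) − 4(5y + 10)) / (5(5y + 10)) = -50/(5(5y + 10)).
For y > 0 we have 5y + 10 > 5y, so |(4y - 2)/(5y + 10) − (4/5)| = 50/(5(5y + 10)) < 50/(5·5y) = 2/y.
Thus |(4y - 2)/(5y + 10) − (4/5)| < ϵ whenever y > 2/ϵ.
Take M = 2/ϵ. If y > M then |(4y - 2)/(5y + 10) − (4/5)| < 2/y < ϵ.

M = 2/ϵ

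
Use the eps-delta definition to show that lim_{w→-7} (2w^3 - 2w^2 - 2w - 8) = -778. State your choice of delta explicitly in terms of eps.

Fix eps > 0. We want delta > 0 such that 0 < |w + 7| < delta implies |(2w^3 - 2w^2 - 2w - 8) + 778| < eps.
(2w^3 - 2w^2 - 2w - 8) + 778 = 2w^3 - 2w^2 - 2w + 770 = (w + 7)(2w^2 - 16w + 110).
So |(2w^3 - 2w^2 - 2w - 8) + 778| = |w + 7|·|2w^2 - 16w + 110|.
Require delta ≤ 1. Then |w + 7| < 1 gives |w| < 8, and by the triangle inequality |2w^2 - 16w + 110| ≤ 2·8^2 + 16·8 + 110 = 366.
Hence |(2w^3 - 2w^2 - 2w - 8) + 778| ≤ 366|w + 7| < eps provided |w + 7| < eps/366.
Take delta = min(1, eps/366). Then 0 < |w + 7| < delta gives both |w + 7| < 1 and |w + 7| < eps/366, so |(2w^3 - 2w^2 - 2w - 8) + 778| < eps.

delta = min(1, eps/366)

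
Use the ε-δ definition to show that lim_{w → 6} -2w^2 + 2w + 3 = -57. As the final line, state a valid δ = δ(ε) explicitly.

Fix ε > 0. We want δ > 0 such that 0 < |w − 6| < δ implies |(-2w^2 + 2w + 3) + 57| < ε.
(-2w^2 + 2w + 3) + 57 = -2w^2 + 2w + 60 = (w − 6)(-2w - 10).
So |(-2w^2 + 2w + 3) + 57| = |w − 6|·|-2w - 10|.
Assume first that |w − 6| < 1, so |w| < 7. Then |-2w - 10| ≤ 2·7 + 10 = 24.
Hence |(-2w^2 + 2w + 3) + 57| ≤ 24|w − 6| < ε provided |w − 6| < ε/24.
Take δ = min(1, ε/24). Then 0 < |w − 6| < δ gives both |w − 6| < 1 and |w − 6| < ε/24, so |(-2w^2 + 2w + 3) + 57| < ε.

δ = min(1, ε/24)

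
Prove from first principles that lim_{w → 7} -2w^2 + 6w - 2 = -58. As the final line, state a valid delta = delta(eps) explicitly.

Suppose eps > 0. We want delta > 0 such that 0 < |w − 7| < delta implies |(-2w^2 + 6w - 2) + 58| < eps.
(-2w^2 + 6w - 2) + 58 = -2w^2 + 6w + 56 = (w − 7)(-2w - 8).
So |(-2w^2 + 6w - 2) + 58| = |w − 7|·|-2w - 8|.
Require delta ≤ 1. Then |w − 7| < 1 gives |w| < 8, and by the triangle inequality |-2w - 8| ≤ 2·8 + 8 = 24.
Hence |(-2w^2 + 6w - 2) + 58| ≤ 24|w − 7| < eps provided |w − 7| < eps/24.
Take delta = min(1, eps/24). Then 0 < |w − 7| < delta gives both |w − 7| < 1 and |w − 7| < eps/24, so |(-2w^2 + 6w - 2) + 58| < eps.

delta = min(1, eps/24)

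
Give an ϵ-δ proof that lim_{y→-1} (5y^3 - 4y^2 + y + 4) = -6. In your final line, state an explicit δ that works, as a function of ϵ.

δ = min(2, ϵ/82)

Let ϵ > 0. We want δ > 0 such that 0 < |y + 1| < δ implies |(5y^3 - 4y^2 + y + 4) + 6| < ϵ.
(5y^3 - 4y^2 + y + 4) + 6 = 5y^3 - 4y^2 + y + 10 = (y + 1)(5y^2 - 9y + 10).
So |(5y^3 - 4y^2 + y + 4) + 6| = |y + 1|·|5y^2 - 9y + 10|.
Require δ ≤ 2. Then |y + 1| < 2 gives |y| < 3, and by the triangle inequality |5y^2 - 9y + 10| ≤ 5·3^2 + 9·3 + 10 = 82.
Hence |(5y^3 - 4y^2 + y + 4) + 6| ≤ 82|y + 1| < ϵ provided |y + 1| < ϵ/82.
Take δ = min(2, ϵ/82). Then 0 < |y + 1| < δ gives both |y + 1| < 2 and |y + 1| < ϵ/82, so |(5y^3 - 4y^2 + y + 4) + 6| < ϵ.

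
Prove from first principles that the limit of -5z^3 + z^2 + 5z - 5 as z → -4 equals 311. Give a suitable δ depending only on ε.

Suppose ε > 0. We want δ > 0 such that 0 < |z + 4| < δ implies |(-5z^3 + z^2 + 5z - 5) − 311| < ε.
(-5z^3 + z^2 + 5z - 5) − 311 = -5z^3 + z^2 + 5z - 316 = (z + 4)(-5z^2 + 21z - 79).
So |(-5z^3 + z^2 + 5z - 5) − 311| = |z + 4|·|-5z^2 + 21z - 79|.
Assume first that |z + 4| < 1, so |z| < 5. Then |-5z^2 + 21z - 79| ≤ 5·5^2 + 21·5 + 79 = 309.
Hence |(-5z^3 + z^2 + 5z - 5) − 311| ≤ 309|z + 4| < ε provided |z + 4| < ε/309.
Take δ = min(1, ε/309). Then 0 < |z + 4| < δ gives both |z + 4| < 1 and |z + 4| < ε/309, so |(-5z^3 + z^2 + 5z - 5) − 311| < ε.

δ = min(1, ε/309)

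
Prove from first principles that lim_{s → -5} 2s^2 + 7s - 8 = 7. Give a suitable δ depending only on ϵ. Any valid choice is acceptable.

δ = min(1, ϵ/15)

Let ϵ > 0 be given. We want δ > 0 such that 0 < |s + 5| < δ implies |(2s^2 + 7s - 8) − 7| < ϵ.
(2s^2 + 7s - 8) − 7 = 2s^2 + 7s - 15 = (s + 5)(2s - 3).
So |(2s^2 + 7s - 8) − 7| = |s + 5|·|2s - 3|.
Require δ ≤ 1. Then |s + 5| < 1 gives |s| < 6, and by the triangle inequality |2s - 3| ≤ 2·6 + 3 = 15.
Hence |(2s^2 + 7s - 8) − 7| ≤ 15|s + 5| < ϵ provided |s + 5| < ϵ/15.
Choosing δ = min(1, ϵ/15) ensures both conditions, hence |(2s^2 + 7s - 8) − 7| < ϵ.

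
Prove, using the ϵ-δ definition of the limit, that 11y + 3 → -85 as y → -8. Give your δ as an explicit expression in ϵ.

Let ϵ > 0. We need δ > 0 so that 0 < |y + 8| < δ implies |(11y + 3) + 85| < ϵ.
Since (11y + 3) + 85 = 11(y + 8), we have |(11y + 3) + 85| = 11|y + 8|.
Thus it suffices that |y + 8| < ϵ/11.
Take δ = ϵ/11. If 0 < |y + 8| < δ then |(11y + 3) + 85| = 11|y + 8| < 11·(ϵ/11) = ϵ.

δ = ϵ/11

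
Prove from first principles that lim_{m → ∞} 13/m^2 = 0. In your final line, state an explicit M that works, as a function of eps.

Let eps > 0 be given. For m ≥ 1, |13/m^2 − 0| = 13/m^2.
13/m^2 < eps ⇔ m^2 > 13/eps ⇔ m > (13/eps)^{1/2}.
Take M = (13/eps)^{1/2}. Then m > M implies 13/m^2 < eps.

M = (13/eps)^{1/2}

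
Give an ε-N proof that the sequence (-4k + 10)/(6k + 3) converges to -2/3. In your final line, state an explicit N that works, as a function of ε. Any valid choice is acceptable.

N = 2/ε

Let ε > 0. For k ≥ 1, |(-4k + 10)/(6k + 3) + 2/3| = |72|/(6(6k + 3)) = 72/(6(6k + 3)).
Since 6k + 3 ≥ 6k for k ≥ 1, this is ≤ 72/(6·6k) = 2/k.
So |(-4k + 10)/(6k + 3) + 2/3| < ε whenever k > 2/ε.
Take N = 2/ε. If k > N then |(-4k + 10)/(6k + 3) + 2/3| ≤ 2/k < ε.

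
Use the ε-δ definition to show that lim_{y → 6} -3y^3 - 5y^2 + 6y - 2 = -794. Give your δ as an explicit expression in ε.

Fix ε > 0. We want δ > 0 such that 0 < |y − 6| < δ implies |(-3y^3 - 5y^2 + 6y - 2) + 794| < ε.
(-3y^3 - 5y^2 + 6y - 2) + 794 = -3y^3 - 5y^2 + 6y + 792 = (y − 6)(-3y^2 - 23y - 132).
So |(-3y^3 - 5y^2 + 6y - 2) + 794| = |y − 6|·|-3y^2 - 23y - 132|.
Require δ ≤ 1. Then |y − 6| < 1 gives |y| < 7, and by the triangle inequality |-3y^2 - 23y - 132| ≤ 3·7^2 + 23·7 + 132 = 440.
Hence |(-3y^3 - 5y^2 + 6y - 2) + 794| ≤ 440|y − 6| < ε provided |y − 6| < ε/440.
Choosing δ = min(1, ε/440) ensures both conditions, hence |(-3y^3 - 5y^2 + 6y - 2) + 794| < ε.

δ = min(1, ε/440)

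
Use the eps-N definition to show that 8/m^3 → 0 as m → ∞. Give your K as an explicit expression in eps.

Fix eps > 0. For m ≥ 1, |8/m^3 − 0| = 8/m^3.
8/m^3 < eps ⇔ m^3 > 8/eps ⇔ m > (8/eps)^{1/3}.
Take K = (8/eps)^{1/3}. Then m > K implies 8/m^3 < eps.

K = (8/eps)^{1/3}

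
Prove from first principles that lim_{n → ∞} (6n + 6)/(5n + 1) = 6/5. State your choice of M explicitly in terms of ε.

Let ε > 0. For n ≥ 1, |(6n + 6)/(5n + 1) − (6/5)| = |24|/(5(5n + 1)) = 24/(5(5n + 1)).
Since 5n + 1 ≥ 5n for n ≥ 1, this is ≤ 24/(5·5n) = (24/25)/n.
So |(6n + 6)/(5n + 1) − (6/5)| < ε whenever n > (24/25)/ε.
Take M = (24/25)/ε. If n > M then |(6n + 6)/(5n + 1) − (6/5)| ≤ (24/25)/n < ε.

M = (24/25)/ε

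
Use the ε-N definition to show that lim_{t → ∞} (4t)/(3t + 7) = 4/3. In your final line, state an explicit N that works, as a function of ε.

N = (28/9)/ε

Let ε > 0. We seek N > 0 such that t > N implies |(4t)/(3t + 7) − (4/3)| < ε.
(4t)/(3t + 7) − (4/3) = (3(4t) − 4(3t + 7)) / (3(3t + 7)) = -28/(3(3t + 7)).
For t > 0 we have 3t + 7 > 3t, so |(4t)/(3t + 7) − (4/3)| = 28/(3(3t + 7)) < 28/(3·3t) = (28/9)/t.
Thus |(4t)/(3t + 7) − (4/3)| < ε whenever t > (28/9)/ε.
Take N = (28/9)/ε. If t > N then |(4t)/(3t + 7) − (4/3)| < (28/9)/t < ε.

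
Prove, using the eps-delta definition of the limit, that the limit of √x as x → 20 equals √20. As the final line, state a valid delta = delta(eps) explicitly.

Suppose eps > 0. We want delta > 0 such that 0 < |x − 20| < delta implies |√x − √20| < eps.
Multiplying by the conjugate, |√x − √20| = |x − 20|/(√x + √20).
Restrict delta ≤ 20 so that |x − 20| < 20 forces x > 0, and then √x + √20 > √20.
Hence |√x − √20| < |x − 20|/√20, which is < eps once |x − 20| < √20·eps.
Take delta = min(20, √20·eps). If 0 < |x − 20| < delta then x > 0 and |√x − √20| < |x − 20|/√20 < eps.

delta = min(20, √20·eps)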